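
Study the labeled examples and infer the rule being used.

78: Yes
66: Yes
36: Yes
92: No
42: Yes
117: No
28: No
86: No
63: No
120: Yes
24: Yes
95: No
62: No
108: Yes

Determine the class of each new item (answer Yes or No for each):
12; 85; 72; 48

Yes, No, Yes, Yes

The simplest hypothesis consistent with all the labels is: multiple of 6.
12 — 12 = 6·2, hence Yes.
85 — 85 = 6·14 + 1, hence No.
72 — 72 = 6·12, hence Yes.
48 — 48 = 6·8, hence Yes.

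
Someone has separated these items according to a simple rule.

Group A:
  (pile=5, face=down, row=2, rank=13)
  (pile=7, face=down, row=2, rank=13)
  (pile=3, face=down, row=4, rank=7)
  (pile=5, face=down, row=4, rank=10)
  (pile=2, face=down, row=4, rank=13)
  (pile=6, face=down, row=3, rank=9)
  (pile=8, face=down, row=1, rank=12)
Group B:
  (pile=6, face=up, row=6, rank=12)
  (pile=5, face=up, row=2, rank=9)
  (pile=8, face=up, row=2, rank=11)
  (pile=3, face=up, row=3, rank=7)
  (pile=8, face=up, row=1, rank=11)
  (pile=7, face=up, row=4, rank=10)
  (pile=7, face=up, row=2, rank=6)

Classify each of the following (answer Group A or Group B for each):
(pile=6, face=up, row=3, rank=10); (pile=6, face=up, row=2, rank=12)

The simplest hypothesis consistent with all the labels is: face is down.
(pile=6, face=up, row=3, rank=10): face is up — lacks this property, so Group B.
(pile=6, face=up, row=2, rank=12): face is up — lacks this property, so Group B.

Group B, Group B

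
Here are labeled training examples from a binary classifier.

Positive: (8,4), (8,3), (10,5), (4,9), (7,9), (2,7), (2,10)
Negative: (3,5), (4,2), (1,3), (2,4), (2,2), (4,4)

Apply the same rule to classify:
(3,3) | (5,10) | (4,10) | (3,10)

The pattern is that an item is 'Positive' exactly when: sum ≥ 9.
(3,3): 3+3 = 6 — lacks this property, so Negative. (5,10): 5+10 = 15 — fits, so Positive. (4,10): 4+10 = 14 — fits, so Positive. (3,10): 3+10 = 13 — fits, so Positive.

Negative, Positive, Positive, Positive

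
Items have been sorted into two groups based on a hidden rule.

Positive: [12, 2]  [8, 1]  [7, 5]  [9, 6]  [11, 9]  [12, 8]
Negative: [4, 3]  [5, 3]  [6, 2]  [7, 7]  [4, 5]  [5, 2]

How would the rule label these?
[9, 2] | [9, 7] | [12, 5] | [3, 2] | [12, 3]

All 'Positive' examples share one property — first > second AND sum ≥ 9 — and every 'Negative' example lacks it.
[9, 2] → 9 > 2, 9+2 = 11 → Positive. [9, 7] → 9 > 7, 9+7 = 16 → Positive. [12, 5] → 12 > 5, 12+5 = 17 → Positive. [3, 2] → 3 > 2, 3+2 = 5 → Negative. [12, 3] → 12 > 3, 12+3 = 15 → Positive.

Positive, Positive, Positive, Negative, Positive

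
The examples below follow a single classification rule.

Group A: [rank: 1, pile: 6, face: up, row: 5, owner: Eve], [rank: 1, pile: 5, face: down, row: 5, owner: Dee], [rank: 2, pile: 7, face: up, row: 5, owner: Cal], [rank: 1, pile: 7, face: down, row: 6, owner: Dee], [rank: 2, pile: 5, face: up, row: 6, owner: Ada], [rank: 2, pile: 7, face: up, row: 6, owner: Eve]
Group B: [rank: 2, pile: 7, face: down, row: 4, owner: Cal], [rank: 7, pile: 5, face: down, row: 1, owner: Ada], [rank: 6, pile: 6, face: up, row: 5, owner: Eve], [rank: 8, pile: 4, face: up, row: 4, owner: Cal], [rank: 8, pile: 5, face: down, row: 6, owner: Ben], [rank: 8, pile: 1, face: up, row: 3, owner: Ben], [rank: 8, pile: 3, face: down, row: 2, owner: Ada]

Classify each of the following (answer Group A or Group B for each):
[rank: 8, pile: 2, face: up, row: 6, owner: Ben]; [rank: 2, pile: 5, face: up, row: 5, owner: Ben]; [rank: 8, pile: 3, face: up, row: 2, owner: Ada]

Group B, Group A, Group B

The classifier is using: row ≥ 5 AND rank ≤ 2.
[rank: 8, pile: 2, face: up, row: 6, owner: Ben]: row = 6, rank = 8, does not satisfy this → Group B.
[rank: 2, pile: 5, face: up, row: 5, owner: Ben]: row = 5, rank = 2, checks out → Group A.
[rank: 8, pile: 3, face: up, row: 2, owner: Ada]: row = 2, rank = 8, does not satisfy this → Group B.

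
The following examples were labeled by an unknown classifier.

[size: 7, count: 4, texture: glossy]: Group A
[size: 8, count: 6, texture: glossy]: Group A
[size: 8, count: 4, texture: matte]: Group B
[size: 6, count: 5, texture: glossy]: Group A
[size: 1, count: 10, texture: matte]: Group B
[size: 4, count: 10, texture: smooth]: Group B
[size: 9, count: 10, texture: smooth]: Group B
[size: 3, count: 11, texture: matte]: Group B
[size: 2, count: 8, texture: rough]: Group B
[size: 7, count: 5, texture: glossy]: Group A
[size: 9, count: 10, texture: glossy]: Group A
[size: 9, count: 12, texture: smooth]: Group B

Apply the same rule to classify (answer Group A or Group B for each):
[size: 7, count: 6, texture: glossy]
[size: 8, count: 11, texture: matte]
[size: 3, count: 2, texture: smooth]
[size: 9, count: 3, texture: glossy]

Group A, Group B, Group B, Group A

Every 'Group A' example satisfies: texture is glossy. None of the 'Group B' examples do.
[size: 7, count: 6, texture: glossy]: texture is glossy, fits → Group A. [size: 8, count: 11, texture: matte]: texture is matte, fails this test → Group B. [size: 3, count: 2, texture: smooth]: texture is smooth, fails this test → Group B. [size: 9, count: 3, texture: glossy]: texture is glossy, fits → Group A.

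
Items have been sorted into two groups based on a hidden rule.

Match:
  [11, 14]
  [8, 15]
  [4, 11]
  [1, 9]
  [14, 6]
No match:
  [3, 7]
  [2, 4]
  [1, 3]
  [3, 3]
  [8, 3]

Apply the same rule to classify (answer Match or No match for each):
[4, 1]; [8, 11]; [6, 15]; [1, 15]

'Match' ⟺ max ≥ 9.

No match, Match, Match, Match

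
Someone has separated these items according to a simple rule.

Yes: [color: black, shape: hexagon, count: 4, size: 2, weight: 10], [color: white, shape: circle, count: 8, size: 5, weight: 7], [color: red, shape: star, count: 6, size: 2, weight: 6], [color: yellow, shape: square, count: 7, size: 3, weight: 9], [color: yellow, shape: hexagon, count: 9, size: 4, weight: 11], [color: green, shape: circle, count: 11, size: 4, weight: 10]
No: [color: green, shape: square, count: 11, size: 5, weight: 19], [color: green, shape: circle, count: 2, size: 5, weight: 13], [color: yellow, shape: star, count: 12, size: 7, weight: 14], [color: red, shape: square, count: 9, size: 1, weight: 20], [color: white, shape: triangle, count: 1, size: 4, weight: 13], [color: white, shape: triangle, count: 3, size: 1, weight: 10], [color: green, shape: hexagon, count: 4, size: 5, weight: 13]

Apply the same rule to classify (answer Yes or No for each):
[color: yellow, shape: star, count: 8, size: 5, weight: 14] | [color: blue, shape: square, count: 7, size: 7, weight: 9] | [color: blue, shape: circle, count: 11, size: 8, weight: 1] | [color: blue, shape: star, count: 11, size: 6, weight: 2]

No, Yes, Yes, Yes

The distinguishing property — size ≥ 2 AND weight ≤ 11 — holds for all the 'Yes' cases and none of the 'No' cases.
[color: yellow, shape: star, count: 8, size: 5, weight: 14]: No (size = 5, weight = 14). [color: blue, shape: square, count: 7, size: 7, weight: 9]: Yes (size = 7, weight = 9). [color: blue, shape: circle, count: 11, size: 8, weight: 1]: Yes (size = 8, weight = 1). [color: blue, shape: star, count: 11, size: 6, weight: 2]: Yes (size = 6, weight = 2).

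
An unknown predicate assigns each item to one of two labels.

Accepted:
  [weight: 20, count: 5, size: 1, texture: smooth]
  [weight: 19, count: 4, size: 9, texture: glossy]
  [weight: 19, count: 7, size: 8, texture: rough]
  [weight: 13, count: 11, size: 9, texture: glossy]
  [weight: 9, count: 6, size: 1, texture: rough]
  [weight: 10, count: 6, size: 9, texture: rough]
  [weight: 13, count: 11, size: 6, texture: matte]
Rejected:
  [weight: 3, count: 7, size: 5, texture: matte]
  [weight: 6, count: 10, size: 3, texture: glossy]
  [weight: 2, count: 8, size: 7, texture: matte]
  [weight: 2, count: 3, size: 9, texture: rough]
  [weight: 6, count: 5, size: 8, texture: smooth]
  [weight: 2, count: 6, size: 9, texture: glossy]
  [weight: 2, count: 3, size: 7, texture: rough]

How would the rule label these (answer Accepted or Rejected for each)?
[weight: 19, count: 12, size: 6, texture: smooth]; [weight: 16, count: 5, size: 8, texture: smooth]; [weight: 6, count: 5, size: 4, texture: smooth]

Accepted, Accepted, Rejected

Every 'Accepted' example satisfies: weight ≥ 9. None of the 'Rejected' examples do.
[weight: 19, count: 12, size: 6, texture: smooth]: weight = 19, qualifies → Accepted.
[weight: 16, count: 5, size: 8, texture: smooth]: weight = 16, qualifies → Accepted.
[weight: 6, count: 5, size: 4, texture: smooth]: weight = 6, doesn't match → Rejected.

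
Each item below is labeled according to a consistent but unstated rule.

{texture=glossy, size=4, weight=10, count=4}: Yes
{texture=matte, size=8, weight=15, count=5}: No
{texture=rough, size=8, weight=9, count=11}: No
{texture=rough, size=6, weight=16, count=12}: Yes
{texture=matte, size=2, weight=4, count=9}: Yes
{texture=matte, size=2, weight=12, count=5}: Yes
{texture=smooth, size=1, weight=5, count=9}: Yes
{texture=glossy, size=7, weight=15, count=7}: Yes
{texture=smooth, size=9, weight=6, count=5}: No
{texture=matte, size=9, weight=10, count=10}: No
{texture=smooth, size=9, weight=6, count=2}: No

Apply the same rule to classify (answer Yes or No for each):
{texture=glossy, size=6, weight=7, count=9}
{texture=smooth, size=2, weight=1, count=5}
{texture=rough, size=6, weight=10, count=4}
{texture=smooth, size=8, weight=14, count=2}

Yes, Yes, Yes, No

The pattern is that an item is 'Yes' exactly when: size ≤ 7.
{texture=glossy, size=6, weight=7, count=9}: Yes (size = 6).
{texture=smooth, size=2, weight=1, count=5}: Yes (size = 2).
{texture=rough, size=6, weight=10, count=4}: Yes (size = 6).
{texture=smooth, size=8, weight=14, count=2}: No (size = 8).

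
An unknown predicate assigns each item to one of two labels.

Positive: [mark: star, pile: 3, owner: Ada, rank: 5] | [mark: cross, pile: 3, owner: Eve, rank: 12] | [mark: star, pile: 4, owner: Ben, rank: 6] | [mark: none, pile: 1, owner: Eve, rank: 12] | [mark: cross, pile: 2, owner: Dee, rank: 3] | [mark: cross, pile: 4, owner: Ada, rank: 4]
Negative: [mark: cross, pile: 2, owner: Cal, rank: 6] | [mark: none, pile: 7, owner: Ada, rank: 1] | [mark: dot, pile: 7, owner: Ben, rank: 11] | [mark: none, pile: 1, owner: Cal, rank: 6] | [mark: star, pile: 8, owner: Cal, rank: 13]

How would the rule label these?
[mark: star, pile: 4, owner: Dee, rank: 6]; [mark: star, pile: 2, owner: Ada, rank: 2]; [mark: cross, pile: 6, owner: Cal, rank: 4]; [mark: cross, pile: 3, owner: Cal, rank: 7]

Every 'Positive' example satisfies: owner is not Cal AND pile ≤ 4. None of the 'Negative' examples do.
[mark: star, pile: 4, owner: Dee, rank: 6] → owner is Dee, pile = 4 → Positive. [mark: star, pile: 2, owner: Ada, rank: 2] → owner is Ada, pile = 2 → Positive. [mark: cross, pile: 6, owner: Cal, rank: 4] → owner is Cal, pile = 6 → Negative. [mark: cross, pile: 3, owner: Cal, rank: 7] → owner is Cal, pile = 3 → Negative.

Positive, Positive, Negative, Negative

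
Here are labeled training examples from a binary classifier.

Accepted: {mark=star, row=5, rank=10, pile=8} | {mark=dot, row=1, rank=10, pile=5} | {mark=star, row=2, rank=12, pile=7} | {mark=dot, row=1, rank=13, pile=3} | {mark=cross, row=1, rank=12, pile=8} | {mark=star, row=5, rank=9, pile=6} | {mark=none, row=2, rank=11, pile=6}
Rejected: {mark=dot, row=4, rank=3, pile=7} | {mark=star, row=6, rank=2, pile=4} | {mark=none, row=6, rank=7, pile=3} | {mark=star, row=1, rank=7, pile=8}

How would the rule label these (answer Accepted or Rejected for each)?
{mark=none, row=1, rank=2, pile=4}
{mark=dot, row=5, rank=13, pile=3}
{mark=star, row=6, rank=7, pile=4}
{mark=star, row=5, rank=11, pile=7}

Rejected, Accepted, Rejected, Accepted

The pattern is that an item is 'Accepted' exactly when: rank ≥ 9.
{mark=none, row=1, rank=2, pile=4}: rank = 2, fails the rule → Rejected. {mark=dot, row=5, rank=13, pile=3}: rank = 13, matches → Accepted. {mark=star, row=6, rank=7, pile=4}: rank = 7, fails the rule → Rejected. {mark=star, row=5, rank=11, pile=7}: rank = 11, matches → Accepted.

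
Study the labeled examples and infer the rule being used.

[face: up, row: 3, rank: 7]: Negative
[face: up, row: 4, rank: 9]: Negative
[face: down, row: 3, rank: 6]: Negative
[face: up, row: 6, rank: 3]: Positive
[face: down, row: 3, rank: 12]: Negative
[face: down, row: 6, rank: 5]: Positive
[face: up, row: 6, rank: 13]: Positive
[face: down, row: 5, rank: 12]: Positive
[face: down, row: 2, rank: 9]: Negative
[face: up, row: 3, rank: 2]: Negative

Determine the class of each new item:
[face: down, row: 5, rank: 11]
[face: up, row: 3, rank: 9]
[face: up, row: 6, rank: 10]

Positive, Negative, Positive

The pattern is that an item is 'Positive' exactly when: row ≥ 5.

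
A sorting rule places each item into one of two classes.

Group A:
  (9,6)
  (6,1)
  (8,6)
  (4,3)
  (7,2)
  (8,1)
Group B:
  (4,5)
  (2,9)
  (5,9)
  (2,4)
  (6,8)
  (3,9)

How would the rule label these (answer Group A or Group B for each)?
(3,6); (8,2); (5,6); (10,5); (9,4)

The rule appears to be: first > second.
(3,6) — 3 < 6, hence Group B. (8,2) — 8 > 2, hence Group A. (5,6) — 5 < 6, hence Group B. (10,5) — 10 > 5, hence Group A. (9,4) — 9 > 4, hence Group A.

Group B, Group A, Group B, Group A, Group A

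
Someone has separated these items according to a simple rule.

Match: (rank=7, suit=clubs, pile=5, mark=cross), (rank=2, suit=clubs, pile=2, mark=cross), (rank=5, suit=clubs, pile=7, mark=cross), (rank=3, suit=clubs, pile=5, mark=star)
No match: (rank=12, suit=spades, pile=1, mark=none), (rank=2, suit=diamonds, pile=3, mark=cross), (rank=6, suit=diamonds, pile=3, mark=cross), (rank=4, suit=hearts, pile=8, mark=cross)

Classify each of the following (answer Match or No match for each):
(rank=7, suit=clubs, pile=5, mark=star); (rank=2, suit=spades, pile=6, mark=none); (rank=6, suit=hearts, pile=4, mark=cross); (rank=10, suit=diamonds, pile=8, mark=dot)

Match, No match, No match, No match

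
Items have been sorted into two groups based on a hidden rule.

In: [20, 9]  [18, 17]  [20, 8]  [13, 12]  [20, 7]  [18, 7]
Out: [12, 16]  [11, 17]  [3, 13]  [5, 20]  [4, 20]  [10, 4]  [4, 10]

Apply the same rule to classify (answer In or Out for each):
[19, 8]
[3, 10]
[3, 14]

In, Out, Out

The common property of the 'In' items is: first ≥ 13. No 'Out' item has it.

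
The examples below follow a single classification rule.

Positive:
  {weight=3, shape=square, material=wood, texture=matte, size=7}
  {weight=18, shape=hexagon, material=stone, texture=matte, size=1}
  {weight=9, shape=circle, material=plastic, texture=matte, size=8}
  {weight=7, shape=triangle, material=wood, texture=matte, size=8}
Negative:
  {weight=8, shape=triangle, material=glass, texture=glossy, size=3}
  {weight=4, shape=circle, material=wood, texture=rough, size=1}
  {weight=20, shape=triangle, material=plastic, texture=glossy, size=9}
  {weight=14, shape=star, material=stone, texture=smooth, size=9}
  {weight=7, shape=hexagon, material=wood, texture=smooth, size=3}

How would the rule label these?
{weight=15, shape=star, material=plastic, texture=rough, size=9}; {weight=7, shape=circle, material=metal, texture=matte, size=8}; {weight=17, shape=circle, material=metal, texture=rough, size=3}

A rule that fits every label: texture is matte — true of each 'Positive' example, false of each 'Negative' one.
{weight=15, shape=star, material=plastic, texture=rough, size=9}: texture is rough — does not pass, so Negative.
{weight=7, shape=circle, material=metal, texture=matte, size=8}: texture is matte — passes, so Positive.
{weight=17, shape=circle, material=metal, texture=rough, size=3}: texture is rough — does not pass, so Negative.

Negative, Positive, Negative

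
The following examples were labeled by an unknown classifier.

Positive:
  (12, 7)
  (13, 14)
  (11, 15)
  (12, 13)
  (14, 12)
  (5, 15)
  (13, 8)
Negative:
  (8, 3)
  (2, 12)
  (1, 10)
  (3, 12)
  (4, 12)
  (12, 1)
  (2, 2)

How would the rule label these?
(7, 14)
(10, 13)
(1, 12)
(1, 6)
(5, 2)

The distinguishing property — sum ≥ 19 — holds for all the 'Positive' cases and none of the 'Negative' cases.
(7, 14) — 7+14 = 21, hence Positive.
(10, 13) — 10+13 = 23, hence Positive.
(1, 12) — 1+12 = 13, hence Negative.
(1, 6) — 1+6 = 7, hence Negative.
(5, 2) — 5+2 = 7, hence Negative.

Positive, Positive, Negative, Negative, Negative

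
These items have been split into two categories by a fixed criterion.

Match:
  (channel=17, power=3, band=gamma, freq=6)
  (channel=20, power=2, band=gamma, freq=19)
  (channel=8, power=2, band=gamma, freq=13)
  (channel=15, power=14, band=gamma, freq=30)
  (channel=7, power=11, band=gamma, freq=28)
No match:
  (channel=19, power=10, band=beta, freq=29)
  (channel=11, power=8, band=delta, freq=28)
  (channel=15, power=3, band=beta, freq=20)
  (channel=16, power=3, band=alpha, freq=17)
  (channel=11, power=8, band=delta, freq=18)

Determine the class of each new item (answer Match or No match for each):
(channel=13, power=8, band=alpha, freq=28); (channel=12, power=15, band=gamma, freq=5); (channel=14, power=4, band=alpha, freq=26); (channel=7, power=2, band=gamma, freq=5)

No match, Match, No match, Match

Looking at the examples, the only property every 'Match' case has and every 'No match' case lacks is: band is gamma.
No match: (channel=13, power=8, band=alpha, freq=28), since band is alpha.
Match: (channel=12, power=15, band=gamma, freq=5), since band is gamma.
No match: (channel=14, power=4, band=alpha, freq=26), since band is alpha.
Match: (channel=7, power=2, band=gamma, freq=5), since band is gamma.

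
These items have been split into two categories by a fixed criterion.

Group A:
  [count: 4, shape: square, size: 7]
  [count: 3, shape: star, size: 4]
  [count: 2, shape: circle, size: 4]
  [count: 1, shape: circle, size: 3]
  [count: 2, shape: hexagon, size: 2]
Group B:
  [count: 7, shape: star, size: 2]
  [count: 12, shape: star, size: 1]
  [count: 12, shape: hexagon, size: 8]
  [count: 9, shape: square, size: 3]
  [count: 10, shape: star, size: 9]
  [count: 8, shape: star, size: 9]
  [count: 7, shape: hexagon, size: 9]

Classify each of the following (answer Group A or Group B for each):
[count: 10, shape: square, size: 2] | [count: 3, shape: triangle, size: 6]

Group B, Group A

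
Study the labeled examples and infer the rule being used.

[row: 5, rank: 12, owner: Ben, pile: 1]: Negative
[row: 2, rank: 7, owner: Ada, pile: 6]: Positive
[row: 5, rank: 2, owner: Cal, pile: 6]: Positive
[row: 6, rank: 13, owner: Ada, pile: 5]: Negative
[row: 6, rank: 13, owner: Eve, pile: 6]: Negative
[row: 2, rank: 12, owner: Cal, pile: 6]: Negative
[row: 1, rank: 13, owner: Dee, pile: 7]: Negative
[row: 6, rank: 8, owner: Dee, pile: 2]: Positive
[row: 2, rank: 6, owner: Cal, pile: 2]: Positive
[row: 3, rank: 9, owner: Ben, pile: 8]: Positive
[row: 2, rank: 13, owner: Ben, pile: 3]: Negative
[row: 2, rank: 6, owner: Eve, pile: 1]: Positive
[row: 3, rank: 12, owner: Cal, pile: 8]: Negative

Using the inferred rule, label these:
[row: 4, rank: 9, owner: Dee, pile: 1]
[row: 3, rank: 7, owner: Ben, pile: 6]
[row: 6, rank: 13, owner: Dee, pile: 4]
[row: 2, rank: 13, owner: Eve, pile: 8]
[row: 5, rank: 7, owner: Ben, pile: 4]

One predicate separates the groups cleanly: rank ≤ 9.
[row: 4, rank: 9, owner: Dee, pile: 1]: rank = 9, checks out → Positive.
[row: 3, rank: 7, owner: Ben, pile: 6]: rank = 7, checks out → Positive.
[row: 6, rank: 13, owner: Dee, pile: 4]: rank = 13, doesn't match → Negative.
[row: 2, rank: 13, owner: Eve, pile: 8]: rank = 13, doesn't match → Negative.
[row: 5, rank: 7, owner: Ben, pile: 4]: rank = 7, checks out → Positive.

Positive, Positive, Negative, Negative, Positive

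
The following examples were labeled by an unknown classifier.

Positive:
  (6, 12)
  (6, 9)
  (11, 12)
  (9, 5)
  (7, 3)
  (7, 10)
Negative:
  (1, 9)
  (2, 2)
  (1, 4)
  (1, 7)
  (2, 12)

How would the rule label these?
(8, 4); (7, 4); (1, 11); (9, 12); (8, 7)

The classifier is using: first ≥ 3.
Positive: (8, 4), since first 8. Positive: (7, 4), since first 7. Negative: (1, 11), since first 1. Positive: (9, 12), since first 9. Positive: (8, 7), since first 8.

Positive, Positive, Negative, Positive, Positive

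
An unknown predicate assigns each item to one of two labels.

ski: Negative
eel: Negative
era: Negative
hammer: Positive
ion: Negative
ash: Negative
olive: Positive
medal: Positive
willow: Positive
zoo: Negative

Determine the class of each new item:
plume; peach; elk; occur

Positive, Positive, Negative, Positive

The common property of the 'Positive' items is: length ≥ 5. No 'Negative' item has it.
plume: length 5 — satisfies this, so Positive. peach: length 5 — satisfies this, so Positive. elk: length 3 — fails the rule, so Negative. occur: length 5 — satisfies this, so Positive.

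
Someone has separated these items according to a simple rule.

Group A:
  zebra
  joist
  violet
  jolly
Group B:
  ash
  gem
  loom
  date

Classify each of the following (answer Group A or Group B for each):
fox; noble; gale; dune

All 'Group A' examples share one property — length ≥ 5 — and every 'Group B' example lacks it.

Group B, Group A, Group B, Group B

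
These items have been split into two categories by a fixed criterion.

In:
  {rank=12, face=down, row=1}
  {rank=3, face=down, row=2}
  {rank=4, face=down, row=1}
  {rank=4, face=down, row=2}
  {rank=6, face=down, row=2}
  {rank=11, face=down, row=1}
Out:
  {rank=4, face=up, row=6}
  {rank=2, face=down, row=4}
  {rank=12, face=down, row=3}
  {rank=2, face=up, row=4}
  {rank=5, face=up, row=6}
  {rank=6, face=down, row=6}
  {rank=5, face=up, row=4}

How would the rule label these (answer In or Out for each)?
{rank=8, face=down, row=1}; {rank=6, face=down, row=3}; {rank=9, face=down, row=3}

The common property of the 'In' items is: row ≤ 2. No 'Out' item has it.

In, Out, Out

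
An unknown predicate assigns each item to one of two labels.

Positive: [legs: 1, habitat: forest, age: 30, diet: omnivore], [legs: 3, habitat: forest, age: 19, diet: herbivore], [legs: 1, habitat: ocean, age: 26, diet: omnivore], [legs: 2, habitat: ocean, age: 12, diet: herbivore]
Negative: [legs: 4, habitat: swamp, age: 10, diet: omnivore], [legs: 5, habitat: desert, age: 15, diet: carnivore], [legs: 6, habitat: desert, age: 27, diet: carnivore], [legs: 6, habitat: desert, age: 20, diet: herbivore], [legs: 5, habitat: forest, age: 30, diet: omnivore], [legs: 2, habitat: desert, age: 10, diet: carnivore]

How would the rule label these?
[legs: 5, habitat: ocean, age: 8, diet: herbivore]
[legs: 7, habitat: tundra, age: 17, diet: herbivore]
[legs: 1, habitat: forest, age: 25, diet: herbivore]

Every 'Positive' example satisfies: legs ≤ 3 AND age ≥ 12. None of the 'Negative' examples do.
[legs: 5, habitat: ocean, age: 8, diet: herbivore] → legs = 5, age = 8 → Negative. [legs: 7, habitat: tundra, age: 17, diet: herbivore] → legs = 7, age = 17 → Negative. [legs: 1, habitat: forest, age: 25, diet: herbivore] → legs = 1, age = 25 → Positive.

Negative, Negative, Positive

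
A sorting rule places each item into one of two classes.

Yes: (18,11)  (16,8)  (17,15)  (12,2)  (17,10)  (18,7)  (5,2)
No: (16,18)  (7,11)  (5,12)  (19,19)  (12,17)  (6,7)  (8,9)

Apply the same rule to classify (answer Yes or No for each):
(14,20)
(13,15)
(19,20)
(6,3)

No, No, No, Yes

Comparing the two groups points to one rule — first > second.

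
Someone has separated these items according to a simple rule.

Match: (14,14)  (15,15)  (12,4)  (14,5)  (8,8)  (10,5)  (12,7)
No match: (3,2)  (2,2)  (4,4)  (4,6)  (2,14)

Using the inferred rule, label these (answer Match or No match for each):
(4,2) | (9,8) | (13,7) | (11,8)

'Match' ⟺ first ≥ 5.
(4,2): first 4 — fails the rule, so No match. (9,8): first 9 — checks out, so Match. (13,7): first 13 — checks out, so Match. (11,8): first 11 — checks out, so Match.

No match, Match, Match, Match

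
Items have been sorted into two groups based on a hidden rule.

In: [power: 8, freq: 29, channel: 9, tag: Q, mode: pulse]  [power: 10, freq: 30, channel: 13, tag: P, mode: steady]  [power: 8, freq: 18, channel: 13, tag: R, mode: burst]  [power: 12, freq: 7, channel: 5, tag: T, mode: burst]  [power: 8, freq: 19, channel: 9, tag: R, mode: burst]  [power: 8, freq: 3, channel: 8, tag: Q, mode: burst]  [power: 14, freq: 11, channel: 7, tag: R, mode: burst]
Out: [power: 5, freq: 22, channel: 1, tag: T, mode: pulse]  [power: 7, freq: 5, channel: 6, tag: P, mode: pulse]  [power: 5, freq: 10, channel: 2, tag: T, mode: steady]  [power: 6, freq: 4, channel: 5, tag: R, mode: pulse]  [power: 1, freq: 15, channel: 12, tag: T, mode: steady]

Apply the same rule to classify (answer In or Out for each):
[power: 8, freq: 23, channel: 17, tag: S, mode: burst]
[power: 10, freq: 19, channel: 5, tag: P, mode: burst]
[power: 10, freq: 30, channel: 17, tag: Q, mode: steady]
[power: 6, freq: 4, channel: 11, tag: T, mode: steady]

In, In, In, Out

The distinguishing property — power ≥ 8 — holds for all the 'In' cases and none of the 'Out' cases.
[power: 8, freq: 23, channel: 17, tag: S, mode: burst] — power = 8, hence In. [power: 10, freq: 19, channel: 5, tag: P, mode: burst] — power = 10, hence In. [power: 10, freq: 30, channel: 17, tag: Q, mode: steady] — power = 10, hence In. [power: 6, freq: 4, channel: 11, tag: T, mode: steady] — power = 6, hence Out.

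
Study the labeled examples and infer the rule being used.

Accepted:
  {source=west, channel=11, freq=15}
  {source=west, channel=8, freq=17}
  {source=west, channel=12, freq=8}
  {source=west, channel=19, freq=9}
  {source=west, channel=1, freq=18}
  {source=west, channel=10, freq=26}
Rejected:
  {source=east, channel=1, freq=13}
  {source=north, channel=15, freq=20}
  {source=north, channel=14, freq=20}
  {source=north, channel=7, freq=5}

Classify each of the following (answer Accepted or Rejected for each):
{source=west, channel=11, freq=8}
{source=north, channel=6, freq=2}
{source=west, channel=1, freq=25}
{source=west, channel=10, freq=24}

The common property of the 'Accepted' items is: source is west. No 'Rejected' item has it.
{source=west, channel=11, freq=8}: Accepted (source is west). {source=north, channel=6, freq=2}: Rejected (source is north). {source=west, channel=1, freq=25}: Accepted (source is west). {source=west, channel=10, freq=24}: Accepted (source is west).

Accepted, Rejected, Accepted, Accepted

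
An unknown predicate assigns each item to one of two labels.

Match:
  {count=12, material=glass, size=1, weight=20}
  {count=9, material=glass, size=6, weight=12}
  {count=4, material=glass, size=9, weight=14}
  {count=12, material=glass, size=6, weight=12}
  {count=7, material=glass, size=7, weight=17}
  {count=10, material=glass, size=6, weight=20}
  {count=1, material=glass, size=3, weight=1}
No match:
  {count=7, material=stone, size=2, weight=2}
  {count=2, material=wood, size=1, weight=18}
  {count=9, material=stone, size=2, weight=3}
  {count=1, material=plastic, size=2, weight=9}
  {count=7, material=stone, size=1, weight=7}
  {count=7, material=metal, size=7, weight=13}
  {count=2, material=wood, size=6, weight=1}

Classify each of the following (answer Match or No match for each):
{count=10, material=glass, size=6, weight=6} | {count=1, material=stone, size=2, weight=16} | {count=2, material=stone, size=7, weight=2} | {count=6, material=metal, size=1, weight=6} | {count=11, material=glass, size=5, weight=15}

Comparing the two groups points to one rule — material is glass.
{count=10, material=glass, size=6, weight=6}: material is glass — meets the rule, so Match.
{count=1, material=stone, size=2, weight=16}: material is stone — fails this test, so No match.
{count=2, material=stone, size=7, weight=2}: material is stone — fails this test, so No match.
{count=6, material=metal, size=1, weight=6}: material is metal — fails this test, so No match.
{count=11, material=glass, size=5, weight=15}: material is glass — meets the rule, so Match.

Match, No match, No match, No match, Match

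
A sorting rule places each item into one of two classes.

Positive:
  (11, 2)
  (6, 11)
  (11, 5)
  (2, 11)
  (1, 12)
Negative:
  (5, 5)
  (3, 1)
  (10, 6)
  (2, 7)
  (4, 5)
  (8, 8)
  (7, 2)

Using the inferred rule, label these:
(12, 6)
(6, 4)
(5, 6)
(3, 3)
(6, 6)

A rule that fits every label: max ≥ 11 — true of each 'Positive' example, false of each 'Negative' one.
(12, 6) — max 12, hence Positive.
(6, 4) — max 6, hence Negative.
(5, 6) — max 6, hence Negative.
(3, 3) — max 3, hence Negative.
(6, 6) — max 6, hence Negative.

Positive, Negative, Negative, Negative, Negative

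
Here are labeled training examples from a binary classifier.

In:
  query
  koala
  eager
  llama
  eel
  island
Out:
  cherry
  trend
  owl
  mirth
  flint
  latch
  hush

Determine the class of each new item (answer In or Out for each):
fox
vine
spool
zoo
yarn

The common property of the 'In' items is: has ≥ 2 vowels. No 'Out' item has it.
fox → 1 vowel → Out.
vine → 2 vowels → In.
spool → 2 vowels → In.
zoo → 2 vowels → In.
yarn → 1 vowel → Out.

Out, In, In, In, Out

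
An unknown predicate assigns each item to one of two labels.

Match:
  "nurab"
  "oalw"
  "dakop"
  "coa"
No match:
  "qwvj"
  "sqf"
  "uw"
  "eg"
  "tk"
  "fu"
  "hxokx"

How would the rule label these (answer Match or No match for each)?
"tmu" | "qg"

No match, No match

The distinguishing property — contains 'a' — holds for all the 'Match' cases and none of the 'No match' cases.
"tmu" — no 'a', hence No match.
"qg" — no 'a', hence No match.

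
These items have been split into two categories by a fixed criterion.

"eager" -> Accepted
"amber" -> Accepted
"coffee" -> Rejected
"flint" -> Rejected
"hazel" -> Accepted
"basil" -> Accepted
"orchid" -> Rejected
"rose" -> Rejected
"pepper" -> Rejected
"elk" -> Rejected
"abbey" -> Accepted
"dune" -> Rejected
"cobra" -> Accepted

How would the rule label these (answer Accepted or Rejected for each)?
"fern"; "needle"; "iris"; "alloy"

Rejected, Rejected, Rejected, Accepted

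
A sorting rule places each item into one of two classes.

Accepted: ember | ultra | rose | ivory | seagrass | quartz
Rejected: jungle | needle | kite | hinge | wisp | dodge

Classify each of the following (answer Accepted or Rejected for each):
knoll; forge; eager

Rejected, Accepted, Accepted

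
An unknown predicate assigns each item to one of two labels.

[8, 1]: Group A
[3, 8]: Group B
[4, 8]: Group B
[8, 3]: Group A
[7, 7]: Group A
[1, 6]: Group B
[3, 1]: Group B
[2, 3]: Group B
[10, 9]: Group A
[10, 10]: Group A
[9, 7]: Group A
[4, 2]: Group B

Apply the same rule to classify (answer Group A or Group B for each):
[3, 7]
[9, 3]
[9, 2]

All 'Group A' examples share one property — first ≥ 6 — and every 'Group B' example lacks it.
[3, 7] → first 3 → Group B. [9, 3] → first 9 → Group A. [9, 2] → first 9 → Group A.

Group B, Group A, Group A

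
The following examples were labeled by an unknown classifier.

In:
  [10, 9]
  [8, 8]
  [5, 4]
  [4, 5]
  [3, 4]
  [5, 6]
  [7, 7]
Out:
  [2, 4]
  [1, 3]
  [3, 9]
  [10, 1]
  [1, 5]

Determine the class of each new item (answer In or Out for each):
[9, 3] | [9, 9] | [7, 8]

Out, In, In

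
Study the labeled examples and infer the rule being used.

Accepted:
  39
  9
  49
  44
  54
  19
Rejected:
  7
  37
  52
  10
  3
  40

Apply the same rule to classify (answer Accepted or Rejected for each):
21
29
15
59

Rejected, Accepted, Rejected, Accepted

Comparing the two groups points to one rule — ≡ 4 (mod 5).
21: 21 mod 5 = 1 — does not fit, so Rejected.
29: 29 mod 5 = 4 — has this property, so Accepted.
15: 15 mod 5 = 0 — does not fit, so Rejected.
59: 59 mod 5 = 4 — has this property, so Accepted.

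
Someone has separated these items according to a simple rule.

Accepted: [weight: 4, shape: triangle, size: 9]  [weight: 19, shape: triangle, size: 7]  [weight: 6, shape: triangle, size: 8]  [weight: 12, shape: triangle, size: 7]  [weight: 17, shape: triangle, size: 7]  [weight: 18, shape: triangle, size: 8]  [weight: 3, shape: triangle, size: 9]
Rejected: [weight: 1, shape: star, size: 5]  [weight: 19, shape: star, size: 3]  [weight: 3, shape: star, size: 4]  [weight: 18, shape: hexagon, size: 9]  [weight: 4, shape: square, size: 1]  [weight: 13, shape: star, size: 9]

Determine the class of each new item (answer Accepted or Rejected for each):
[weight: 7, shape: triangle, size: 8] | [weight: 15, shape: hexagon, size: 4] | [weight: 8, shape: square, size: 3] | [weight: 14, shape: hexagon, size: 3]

A rule that fits every label: shape is triangle — true of each 'Accepted' example, false of each 'Rejected' one.
[weight: 7, shape: triangle, size: 8] — shape is triangle, hence Accepted.
[weight: 15, shape: hexagon, size: 4] — shape is hexagon, hence Rejected.
[weight: 8, shape: square, size: 3] — shape is square, hence Rejected.
[weight: 14, shape: hexagon, size: 3] — shape is hexagon, hence Rejected.

Accepted, Rejected, Rejected, Rejected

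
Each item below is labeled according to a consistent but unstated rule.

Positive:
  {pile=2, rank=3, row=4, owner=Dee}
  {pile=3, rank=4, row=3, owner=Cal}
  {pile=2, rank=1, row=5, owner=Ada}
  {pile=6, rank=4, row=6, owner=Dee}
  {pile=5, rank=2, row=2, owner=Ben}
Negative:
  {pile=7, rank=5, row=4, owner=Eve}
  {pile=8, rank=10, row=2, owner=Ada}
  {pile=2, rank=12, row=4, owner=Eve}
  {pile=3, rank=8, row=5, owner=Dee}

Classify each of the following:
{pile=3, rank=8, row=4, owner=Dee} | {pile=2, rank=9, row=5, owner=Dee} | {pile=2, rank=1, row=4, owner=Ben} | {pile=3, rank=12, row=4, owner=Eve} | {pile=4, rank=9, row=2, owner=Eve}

Negative, Negative, Positive, Negative, Negative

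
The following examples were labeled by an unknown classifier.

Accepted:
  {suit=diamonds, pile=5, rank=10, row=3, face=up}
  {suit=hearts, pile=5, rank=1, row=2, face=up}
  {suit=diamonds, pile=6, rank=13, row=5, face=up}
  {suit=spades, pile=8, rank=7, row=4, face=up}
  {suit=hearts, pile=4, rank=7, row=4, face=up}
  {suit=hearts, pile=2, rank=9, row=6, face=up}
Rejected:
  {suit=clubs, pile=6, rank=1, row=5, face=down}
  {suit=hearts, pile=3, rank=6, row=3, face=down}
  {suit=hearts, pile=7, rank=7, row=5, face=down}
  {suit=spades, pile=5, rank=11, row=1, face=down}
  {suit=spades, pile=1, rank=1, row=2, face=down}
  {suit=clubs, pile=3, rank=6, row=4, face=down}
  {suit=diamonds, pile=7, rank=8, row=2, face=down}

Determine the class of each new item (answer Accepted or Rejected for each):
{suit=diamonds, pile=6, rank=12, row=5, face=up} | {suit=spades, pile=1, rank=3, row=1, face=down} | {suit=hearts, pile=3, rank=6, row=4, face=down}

Accepted, Rejected, Rejected

All 'Accepted' examples share one property — face is up — and every 'Rejected' example lacks it.
{suit=diamonds, pile=6, rank=12, row=5, face=up}: face is up — passes, so Accepted. {suit=spades, pile=1, rank=3, row=1, face=down}: face is down — does not fit, so Rejected. {suit=hearts, pile=3, rank=6, row=4, face=down}: face is down — does not fit, so Rejected.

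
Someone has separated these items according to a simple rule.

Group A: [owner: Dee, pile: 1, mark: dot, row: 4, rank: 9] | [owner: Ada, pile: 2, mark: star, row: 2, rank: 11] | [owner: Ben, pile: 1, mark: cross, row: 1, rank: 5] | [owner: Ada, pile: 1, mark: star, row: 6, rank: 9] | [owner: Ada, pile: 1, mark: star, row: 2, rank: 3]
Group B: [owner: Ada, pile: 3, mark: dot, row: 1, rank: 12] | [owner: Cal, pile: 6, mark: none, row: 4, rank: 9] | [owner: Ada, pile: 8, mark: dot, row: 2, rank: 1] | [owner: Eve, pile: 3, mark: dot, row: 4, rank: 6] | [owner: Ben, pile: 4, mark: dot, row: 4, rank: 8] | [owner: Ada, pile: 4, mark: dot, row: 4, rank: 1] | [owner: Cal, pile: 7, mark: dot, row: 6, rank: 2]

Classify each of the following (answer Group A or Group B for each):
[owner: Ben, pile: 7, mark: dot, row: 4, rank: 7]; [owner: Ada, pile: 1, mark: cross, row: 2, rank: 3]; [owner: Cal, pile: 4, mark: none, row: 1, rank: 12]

Every 'Group A' example satisfies: pile ≤ 2. None of the 'Group B' examples do.

Group B, Group A, Group B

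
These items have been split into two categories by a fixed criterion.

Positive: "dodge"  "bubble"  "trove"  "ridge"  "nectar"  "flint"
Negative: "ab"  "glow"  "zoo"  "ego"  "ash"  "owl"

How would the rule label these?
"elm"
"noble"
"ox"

Negative, Positive, Negative

The pattern is that an item is 'Positive' exactly when: length ≥ 5.
"elm" → length 3 → Negative. "noble" → length 5 → Positive. "ox" → length 2 → Negative.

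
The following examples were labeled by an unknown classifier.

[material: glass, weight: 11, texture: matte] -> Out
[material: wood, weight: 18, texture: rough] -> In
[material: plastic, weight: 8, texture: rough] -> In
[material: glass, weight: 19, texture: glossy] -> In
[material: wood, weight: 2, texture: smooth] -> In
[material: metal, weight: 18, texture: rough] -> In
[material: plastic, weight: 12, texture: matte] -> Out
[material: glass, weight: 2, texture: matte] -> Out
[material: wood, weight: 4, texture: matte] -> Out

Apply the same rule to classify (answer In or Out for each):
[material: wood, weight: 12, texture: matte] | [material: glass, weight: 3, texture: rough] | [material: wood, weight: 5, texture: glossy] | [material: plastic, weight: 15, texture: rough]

Out, In, In, In

Rule: texture is not matte. This holds for each 'In' example and fails for each 'Out' one.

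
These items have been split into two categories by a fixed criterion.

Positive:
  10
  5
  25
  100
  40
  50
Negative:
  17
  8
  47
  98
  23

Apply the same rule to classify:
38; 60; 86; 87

A rule that fits every label: multiple of 5 — true of each 'Positive' example, false of each 'Negative' one.

Negative, Positive, Negative, Negative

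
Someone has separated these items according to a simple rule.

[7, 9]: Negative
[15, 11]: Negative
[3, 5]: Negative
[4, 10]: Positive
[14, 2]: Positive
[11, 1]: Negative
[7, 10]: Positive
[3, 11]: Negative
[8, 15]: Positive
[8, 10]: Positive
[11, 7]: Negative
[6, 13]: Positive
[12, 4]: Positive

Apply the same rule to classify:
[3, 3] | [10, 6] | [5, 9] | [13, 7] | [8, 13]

Negative, Positive, Negative, Negative, Positive

Every 'Positive' example satisfies: product is even. None of the 'Negative' examples do.
[3, 3] → 3·3 = 9 → Negative.
[10, 6] → 10·6 = 60 → Positive.
[5, 9] → 5·9 = 45 → Negative.
[13, 7] → 13·7 = 91 → Negative.
[8, 13] → 8·13 = 104 → Positive.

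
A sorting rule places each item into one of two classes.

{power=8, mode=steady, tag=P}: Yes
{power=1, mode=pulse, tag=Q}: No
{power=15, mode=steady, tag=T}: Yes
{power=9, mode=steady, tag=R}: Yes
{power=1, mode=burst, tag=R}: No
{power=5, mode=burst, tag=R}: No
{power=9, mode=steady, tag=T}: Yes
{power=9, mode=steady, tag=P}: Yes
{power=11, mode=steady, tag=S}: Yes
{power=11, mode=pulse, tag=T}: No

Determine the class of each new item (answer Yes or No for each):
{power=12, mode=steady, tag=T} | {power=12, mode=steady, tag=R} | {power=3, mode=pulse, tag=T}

All 'Yes' examples share one property — mode is steady — and every 'No' example lacks it.
{power=12, mode=steady, tag=T}: mode is steady — fits, so Yes. {power=12, mode=steady, tag=R}: mode is steady — fits, so Yes. {power=3, mode=pulse, tag=T}: mode is pulse — lacks this property, so No.

Yes, Yes, No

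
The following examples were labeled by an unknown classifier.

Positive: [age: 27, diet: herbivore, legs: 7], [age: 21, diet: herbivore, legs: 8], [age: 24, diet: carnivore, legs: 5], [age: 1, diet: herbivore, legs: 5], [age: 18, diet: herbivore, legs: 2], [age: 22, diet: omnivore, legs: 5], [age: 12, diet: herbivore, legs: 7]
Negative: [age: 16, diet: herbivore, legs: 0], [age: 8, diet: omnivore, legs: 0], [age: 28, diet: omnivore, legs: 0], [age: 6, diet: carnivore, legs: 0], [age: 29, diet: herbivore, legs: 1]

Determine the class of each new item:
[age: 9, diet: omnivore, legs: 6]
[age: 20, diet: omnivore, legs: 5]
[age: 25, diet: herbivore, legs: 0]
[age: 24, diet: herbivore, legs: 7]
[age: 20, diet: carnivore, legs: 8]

Positive, Positive, Negative, Positive, Positive

A rule that fits every label: legs ≥ 2 — true of each 'Positive' example, false of each 'Negative' one.
Positive: [age: 9, diet: omnivore, legs: 6], since legs = 6. Positive: [age: 20, diet: omnivore, legs: 5], since legs = 5. Negative: [age: 25, diet: herbivore, legs: 0], since legs = 0. Positive: [age: 24, diet: herbivore, legs: 7], since legs = 7. Positive: [age: 20, diet: carnivore, legs: 8], since legs = 8.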